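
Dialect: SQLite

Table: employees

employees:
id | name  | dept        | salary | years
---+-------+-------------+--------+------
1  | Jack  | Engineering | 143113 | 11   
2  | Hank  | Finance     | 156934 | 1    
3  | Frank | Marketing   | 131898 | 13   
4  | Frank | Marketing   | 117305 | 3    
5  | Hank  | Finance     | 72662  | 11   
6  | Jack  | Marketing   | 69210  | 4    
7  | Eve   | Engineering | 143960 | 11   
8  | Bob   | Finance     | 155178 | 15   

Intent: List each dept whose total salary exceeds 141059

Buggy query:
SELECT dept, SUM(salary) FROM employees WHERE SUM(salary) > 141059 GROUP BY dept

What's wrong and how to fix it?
Bug: Aggregate functions cannot appear in a WHERE clause

Fix: Move the aggregate condition to a HAVING clause

Corrected query:
SELECT dept, SUM(salary) FROM employees GROUP BY dept HAVING SUM(salary) > 141059

Result:
dept        | SUM(salary)
------------+------------
Engineering | 287073     
Finance     | 384774     
Marketing   | 318413     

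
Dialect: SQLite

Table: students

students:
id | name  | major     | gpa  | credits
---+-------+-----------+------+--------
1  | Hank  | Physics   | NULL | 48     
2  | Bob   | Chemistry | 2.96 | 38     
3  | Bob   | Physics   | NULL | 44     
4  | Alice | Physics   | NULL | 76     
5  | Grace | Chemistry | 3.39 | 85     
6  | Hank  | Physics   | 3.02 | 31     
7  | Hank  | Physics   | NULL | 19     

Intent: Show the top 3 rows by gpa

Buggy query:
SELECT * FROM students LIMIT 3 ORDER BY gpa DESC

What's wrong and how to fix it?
Bug: LIMIT must come after ORDER BY

Fix: Sort with ORDER BY, then apply LIMIT

Corrected query:
SELECT * FROM students ORDER BY gpa DESC LIMIT 3

Result:
id | name  | major     | gpa  | credits
---+-------+-----------+------+--------
5  | Grace | Chemistry | 3.39 | 85     
6  | Hank  | Physics   | 3.02 | 31     
2  | Bob   | Chemistry | 2.96 | 38     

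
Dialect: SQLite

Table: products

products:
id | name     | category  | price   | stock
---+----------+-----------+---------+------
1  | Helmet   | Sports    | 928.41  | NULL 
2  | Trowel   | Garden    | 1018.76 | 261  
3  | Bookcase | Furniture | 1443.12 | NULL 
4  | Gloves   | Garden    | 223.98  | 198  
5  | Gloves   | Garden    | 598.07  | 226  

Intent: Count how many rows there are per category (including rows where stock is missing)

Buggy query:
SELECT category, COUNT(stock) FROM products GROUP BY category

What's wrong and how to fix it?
Bug: COUNT(stock) skips NULLs, so groups with missing stock are undercounted

Fix: Replace COUNT(stock) with COUNT(*)

Corrected query:
SELECT category, COUNT(*) FROM products GROUP BY category

Result:
category  | COUNT(*)
----------+---------
Furniture | 1       
Garden    | 3       
Sports    | 1       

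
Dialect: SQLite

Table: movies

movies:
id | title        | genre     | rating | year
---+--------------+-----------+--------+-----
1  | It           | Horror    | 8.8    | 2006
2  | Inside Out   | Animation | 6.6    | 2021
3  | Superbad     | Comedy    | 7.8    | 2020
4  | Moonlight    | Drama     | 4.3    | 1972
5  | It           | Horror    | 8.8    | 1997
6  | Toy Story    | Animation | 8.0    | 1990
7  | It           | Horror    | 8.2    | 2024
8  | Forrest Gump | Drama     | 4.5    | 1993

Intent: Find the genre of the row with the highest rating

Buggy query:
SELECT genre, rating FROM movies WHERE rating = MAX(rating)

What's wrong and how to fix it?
Bug: MAX(rating) is an aggregate and cannot be used directly in WHERE

Fix: Use a subquery: WHERE rating = (SELECT MAX(rating) FROM movies)

Corrected query:
SELECT genre, rating FROM movies WHERE rating = (SELECT MAX(rating) FROM movies)

Result:
genre  | rating
-------+-------
Horror | 8.8   
Horror | 8.8   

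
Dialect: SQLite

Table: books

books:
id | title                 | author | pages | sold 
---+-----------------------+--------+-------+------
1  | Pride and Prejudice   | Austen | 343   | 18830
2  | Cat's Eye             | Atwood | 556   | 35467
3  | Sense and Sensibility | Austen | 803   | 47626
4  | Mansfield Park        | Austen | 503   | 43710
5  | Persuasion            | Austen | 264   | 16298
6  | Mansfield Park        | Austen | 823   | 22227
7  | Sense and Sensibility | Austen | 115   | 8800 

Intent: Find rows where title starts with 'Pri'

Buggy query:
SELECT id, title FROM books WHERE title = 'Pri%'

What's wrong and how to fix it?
Bug: Wildcards only work with LIKE; '=' treats '%' as a literal character

Fix: Use LIKE for wildcard pattern matching

Corrected query:
SELECT id, title FROM books WHERE title LIKE 'Pri%'

Result:
id | title              
---+--------------------
1  | Pride and Prejudice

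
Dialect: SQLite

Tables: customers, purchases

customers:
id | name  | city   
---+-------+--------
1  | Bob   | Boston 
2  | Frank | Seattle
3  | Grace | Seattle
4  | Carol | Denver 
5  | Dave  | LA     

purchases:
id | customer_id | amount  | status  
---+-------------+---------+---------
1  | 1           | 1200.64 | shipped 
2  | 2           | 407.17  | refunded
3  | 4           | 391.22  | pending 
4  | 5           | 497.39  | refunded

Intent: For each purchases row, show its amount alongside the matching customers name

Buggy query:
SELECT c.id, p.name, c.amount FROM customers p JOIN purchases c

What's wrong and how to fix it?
Bug: Missing join condition: each purchases row is matched to all customers rows instead of just its own

Fix: Specify the join condition linking the foreign key to the parent id

Corrected query:
SELECT c.id, p.name, c.amount FROM customers p JOIN purchases c ON c.customer_id = p.id

Result:
id | name  | amount 
---+-------+--------
1  | Bob   | 1200.64
2  | Frank | 407.17 
3  | Carol | 391.22 
4  | Dave  | 497.39 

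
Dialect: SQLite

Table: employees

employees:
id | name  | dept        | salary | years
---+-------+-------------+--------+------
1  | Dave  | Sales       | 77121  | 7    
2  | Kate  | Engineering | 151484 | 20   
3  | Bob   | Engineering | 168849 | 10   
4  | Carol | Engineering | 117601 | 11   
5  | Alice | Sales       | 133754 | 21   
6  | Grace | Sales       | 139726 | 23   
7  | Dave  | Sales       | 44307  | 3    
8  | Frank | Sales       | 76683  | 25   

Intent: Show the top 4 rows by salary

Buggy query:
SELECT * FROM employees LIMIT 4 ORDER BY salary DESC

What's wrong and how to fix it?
Bug: ORDER BY cannot follow LIMIT; LIMIT is the final clause

Fix: Swap the clauses: ORDER BY first, then LIMIT

Corrected query:
SELECT * FROM employees ORDER BY salary DESC LIMIT 4

Result:
id | name  | dept        | salary | years
---+-------+-------------+--------+------
3  | Bob   | Engineering | 168849 | 10   
2  | Kate  | Engineering | 151484 | 20   
6  | Grace | Sales       | 139726 | 23   
5  | Alice | Sales       | 133754 | 21   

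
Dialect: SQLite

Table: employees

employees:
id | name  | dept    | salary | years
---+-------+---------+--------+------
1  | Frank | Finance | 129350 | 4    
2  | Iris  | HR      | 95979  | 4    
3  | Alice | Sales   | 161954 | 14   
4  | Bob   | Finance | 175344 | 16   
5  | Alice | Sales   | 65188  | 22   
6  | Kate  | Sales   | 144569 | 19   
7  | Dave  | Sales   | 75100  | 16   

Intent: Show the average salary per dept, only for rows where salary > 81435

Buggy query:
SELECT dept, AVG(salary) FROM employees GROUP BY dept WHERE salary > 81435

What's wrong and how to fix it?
Bug: Row-level WHERE must come before GROUP BY in the clause order

Fix: Move the WHERE clause before GROUP BY

Corrected query:
SELECT dept, AVG(salary) FROM employees WHERE salary > 81435 GROUP BY dept

Result:
dept    | AVG(salary)
--------+------------
Finance | 152347     
HR      | 95979      
Sales   | 153261.5   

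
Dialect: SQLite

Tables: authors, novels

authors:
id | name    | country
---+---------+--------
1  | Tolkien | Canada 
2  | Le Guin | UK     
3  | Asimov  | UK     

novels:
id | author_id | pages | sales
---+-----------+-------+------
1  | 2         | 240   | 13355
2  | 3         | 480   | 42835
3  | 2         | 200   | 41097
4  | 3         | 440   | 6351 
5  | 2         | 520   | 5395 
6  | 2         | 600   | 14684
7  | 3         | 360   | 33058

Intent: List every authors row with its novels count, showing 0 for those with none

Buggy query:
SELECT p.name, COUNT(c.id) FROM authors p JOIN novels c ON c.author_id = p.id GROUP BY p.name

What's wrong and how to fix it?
Bug: INNER JOIN drops authors rows that have no matching novels rows

Fix: Use LEFT JOIN so parents without children still appear (COUNT(c.id) gives 0)

Corrected query:
SELECT p.name, COUNT(c.id) FROM authors p LEFT JOIN novels c ON c.author_id = p.id GROUP BY p.name

Result:
name    | COUNT(c.id)
--------+------------
Asimov  | 3          
Le Guin | 4          
Tolkien | 0          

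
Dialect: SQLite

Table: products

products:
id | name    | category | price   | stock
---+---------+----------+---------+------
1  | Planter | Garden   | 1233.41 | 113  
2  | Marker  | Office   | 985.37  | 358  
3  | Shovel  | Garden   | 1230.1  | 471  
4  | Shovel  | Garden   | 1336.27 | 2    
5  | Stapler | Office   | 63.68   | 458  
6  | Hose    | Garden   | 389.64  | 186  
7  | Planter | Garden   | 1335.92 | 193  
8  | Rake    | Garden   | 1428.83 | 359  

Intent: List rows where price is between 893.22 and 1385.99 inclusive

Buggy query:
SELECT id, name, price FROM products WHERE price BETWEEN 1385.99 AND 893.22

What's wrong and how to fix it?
Bug: The bounds are reversed; BETWEEN a AND b requires a <= b to match anything

Fix: Swap the bounds so the smaller value comes first

Corrected query:
SELECT id, name, price FROM products WHERE price BETWEEN 893.22 AND 1385.99

Result:
id | name    | price  
---+---------+--------
1  | Planter | 1233.41
2  | Marker  | 985.37 
3  | Shovel  | 1230.1 
4  | Shovel  | 1336.27
7  | Planter | 1335.92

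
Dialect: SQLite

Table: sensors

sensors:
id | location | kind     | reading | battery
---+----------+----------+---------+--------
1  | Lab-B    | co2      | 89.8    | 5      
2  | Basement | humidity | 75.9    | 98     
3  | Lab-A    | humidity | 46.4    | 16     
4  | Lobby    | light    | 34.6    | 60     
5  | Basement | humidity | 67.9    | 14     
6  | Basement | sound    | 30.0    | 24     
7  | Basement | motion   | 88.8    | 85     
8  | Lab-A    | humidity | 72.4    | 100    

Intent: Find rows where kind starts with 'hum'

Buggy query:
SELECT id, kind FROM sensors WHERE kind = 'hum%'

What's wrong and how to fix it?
Bug: Wildcards only work with LIKE; '=' treats '%' as a literal character

Fix: Replace '=' with LIKE so 'hum%' is treated as a pattern

Corrected query:
SELECT id, kind FROM sensors WHERE kind LIKE 'hum%'

Result:
id | kind    
---+---------
2  | humidity
3  | humidity
5  | humidity
8  | humidity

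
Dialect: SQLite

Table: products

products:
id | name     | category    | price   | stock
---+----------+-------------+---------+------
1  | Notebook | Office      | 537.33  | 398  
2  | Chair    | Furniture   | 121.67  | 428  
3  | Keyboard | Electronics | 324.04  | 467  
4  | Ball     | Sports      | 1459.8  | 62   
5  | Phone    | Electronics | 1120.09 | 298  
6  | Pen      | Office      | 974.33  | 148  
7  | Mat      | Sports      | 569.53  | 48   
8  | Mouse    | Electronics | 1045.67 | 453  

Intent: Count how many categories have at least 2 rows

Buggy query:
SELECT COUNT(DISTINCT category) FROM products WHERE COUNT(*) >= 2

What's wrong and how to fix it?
Bug: WHERE filters individual rows, not groups, so a group-level COUNT is invalid there

Fix: Group first with HAVING COUNT(*) >= 2, then COUNT the resulting groups

Corrected query:
SELECT COUNT(*) FROM (SELECT category FROM products GROUP BY category HAVING COUNT(*) >= 2)

Result:
COUNT(*)
--------
3       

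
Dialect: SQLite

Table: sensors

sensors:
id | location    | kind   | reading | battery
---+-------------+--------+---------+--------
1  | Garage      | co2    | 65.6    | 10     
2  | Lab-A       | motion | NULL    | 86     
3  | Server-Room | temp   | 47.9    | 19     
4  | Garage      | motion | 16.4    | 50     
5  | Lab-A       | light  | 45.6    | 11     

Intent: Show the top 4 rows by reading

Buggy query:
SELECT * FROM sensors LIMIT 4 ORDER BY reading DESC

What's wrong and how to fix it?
Bug: LIMIT must come after ORDER BY

Fix: Swap the clauses: ORDER BY first, then LIMIT

Corrected query:
SELECT * FROM sensors ORDER BY reading DESC LIMIT 4

Result:
id | location    | kind   | reading | battery
---+-------------+--------+---------+--------
1  | Garage      | co2    | 65.6    | 10     
3  | Server-Room | temp   | 47.9    | 19     
5  | Lab-A       | light  | 45.6    | 11     
4  | Garage      | motion | 16.4    | 50     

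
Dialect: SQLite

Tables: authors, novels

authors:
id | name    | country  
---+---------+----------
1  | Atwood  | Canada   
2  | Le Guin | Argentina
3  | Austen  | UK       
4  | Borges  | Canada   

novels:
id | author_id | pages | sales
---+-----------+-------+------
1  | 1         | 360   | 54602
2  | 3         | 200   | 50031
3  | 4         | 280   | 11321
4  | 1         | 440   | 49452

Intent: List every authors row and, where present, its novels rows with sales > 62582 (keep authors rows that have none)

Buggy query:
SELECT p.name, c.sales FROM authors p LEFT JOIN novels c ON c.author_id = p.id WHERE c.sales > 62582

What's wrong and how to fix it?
Bug: Filtering c.sales in WHERE discards the NULL rows produced by LEFT JOIN, turning it into an inner join

Fix: Put 'c.sales > 62582' in the JOIN's ON clause instead of WHERE

Corrected query:
SELECT p.name, c.sales FROM authors p LEFT JOIN novels c ON c.author_id = p.id AND c.sales > 62582

Result:
name    | sales
--------+------
Atwood  | NULL 
Le Guin | NULL 
Austen  | NULL 
Borges  | NULL 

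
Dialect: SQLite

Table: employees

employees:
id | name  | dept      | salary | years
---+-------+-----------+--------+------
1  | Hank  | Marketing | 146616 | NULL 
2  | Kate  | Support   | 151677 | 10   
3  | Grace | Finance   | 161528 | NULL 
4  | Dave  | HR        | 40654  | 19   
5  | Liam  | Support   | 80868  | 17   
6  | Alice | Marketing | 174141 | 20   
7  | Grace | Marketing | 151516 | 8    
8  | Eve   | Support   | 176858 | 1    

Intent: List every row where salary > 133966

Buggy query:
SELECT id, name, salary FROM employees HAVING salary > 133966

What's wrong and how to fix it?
Bug: This is a non-aggregate query (no GROUP BY, no aggregates), so in SQLite the HAVING clause is invalid here; a row-level condition belongs in WHERE

Fix: Use WHERE for row-level filtering

Corrected query:
SELECT id, name, salary FROM employees WHERE salary > 133966

Result:
id | name  | salary
---+-------+-------
1  | Hank  | 146616
2  | Kate  | 151677
3  | Grace | 161528
6  | Alice | 174141
7  | Grace | 151516
8  | Eve   | 176858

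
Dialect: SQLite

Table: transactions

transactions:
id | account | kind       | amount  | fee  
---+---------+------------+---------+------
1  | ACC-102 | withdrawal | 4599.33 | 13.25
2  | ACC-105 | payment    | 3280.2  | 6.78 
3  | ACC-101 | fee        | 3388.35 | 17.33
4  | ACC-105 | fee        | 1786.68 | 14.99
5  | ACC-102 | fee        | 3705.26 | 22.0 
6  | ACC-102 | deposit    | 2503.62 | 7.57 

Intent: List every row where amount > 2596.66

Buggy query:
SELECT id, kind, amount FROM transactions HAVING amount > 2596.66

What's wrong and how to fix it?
Bug: HAVING filters the output of aggregation, but this query has no GROUP BY and no aggregate functions, so SQLite rejects it (HAVING clause on a non-aggregate query); the condition here is per row

Fix: Replace HAVING with WHERE since the condition applies to individual rows

Corrected query:
SELECT id, kind, amount FROM transactions WHERE amount > 2596.66

Result:
id | kind       | amount 
---+------------+--------
1  | withdrawal | 4599.33
2  | payment    | 3280.2 
3  | fee        | 3388.35
5  | fee        | 3705.26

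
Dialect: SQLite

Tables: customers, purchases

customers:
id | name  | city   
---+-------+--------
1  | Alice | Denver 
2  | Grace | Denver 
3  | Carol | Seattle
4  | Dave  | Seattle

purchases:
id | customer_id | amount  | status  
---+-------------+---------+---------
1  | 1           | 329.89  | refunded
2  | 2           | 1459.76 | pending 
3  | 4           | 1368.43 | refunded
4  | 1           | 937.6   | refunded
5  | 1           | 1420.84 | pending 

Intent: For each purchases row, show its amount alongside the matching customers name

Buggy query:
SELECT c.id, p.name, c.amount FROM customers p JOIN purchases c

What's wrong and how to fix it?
Bug: JOIN with no ON clause produces a cartesian product; every purchases row pairs with every customers row

Fix: Add ON c.customer_id = p.id to the JOIN

Corrected query:
SELECT c.id, p.name, c.amount FROM customers p JOIN purchases c ON c.customer_id = p.id

Result:
id | name  | amount 
---+-------+--------
1  | Alice | 329.89 
2  | Grace | 1459.76
3  | Dave  | 1368.43
4  | Alice | 937.6  
5  | Alice | 1420.84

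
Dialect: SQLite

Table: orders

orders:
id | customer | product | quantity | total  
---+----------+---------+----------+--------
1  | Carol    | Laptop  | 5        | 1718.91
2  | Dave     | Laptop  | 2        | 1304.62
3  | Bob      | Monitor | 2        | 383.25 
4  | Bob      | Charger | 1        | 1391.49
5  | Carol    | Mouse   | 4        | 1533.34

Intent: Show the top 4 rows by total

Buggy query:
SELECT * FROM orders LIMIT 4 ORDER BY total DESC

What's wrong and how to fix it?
Bug: ORDER BY cannot follow LIMIT; LIMIT is the final clause

Fix: Sort with ORDER BY, then apply LIMIT

Corrected query:
SELECT * FROM orders ORDER BY total DESC LIMIT 4

Result:
id | customer | product | quantity | total  
---+----------+---------+----------+--------
1  | Carol    | Laptop  | 5        | 1718.91
5  | Carol    | Mouse   | 4        | 1533.34
4  | Bob      | Charger | 1        | 1391.49
2  | Dave     | Laptop  | 2        | 1304.62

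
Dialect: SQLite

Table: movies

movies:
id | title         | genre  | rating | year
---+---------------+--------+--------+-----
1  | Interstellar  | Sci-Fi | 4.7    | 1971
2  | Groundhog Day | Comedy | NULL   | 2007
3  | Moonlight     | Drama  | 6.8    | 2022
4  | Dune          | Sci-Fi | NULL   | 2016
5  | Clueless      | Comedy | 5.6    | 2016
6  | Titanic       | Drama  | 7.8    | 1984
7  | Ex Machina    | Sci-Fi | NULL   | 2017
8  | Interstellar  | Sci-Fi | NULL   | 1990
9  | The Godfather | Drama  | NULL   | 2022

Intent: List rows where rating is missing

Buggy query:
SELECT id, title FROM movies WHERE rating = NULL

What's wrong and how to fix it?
Bug: Comparing to NULL with '=' never matches; NULL = NULL is unknown, not true

Fix: Use IS NULL to test for NULL

Corrected query:
SELECT id, title FROM movies WHERE rating IS NULL

Result:
id | title        
---+--------------
2  | Groundhog Day
4  | Dune         
7  | Ex Machina   
8  | Interstellar 
9  | The Godfather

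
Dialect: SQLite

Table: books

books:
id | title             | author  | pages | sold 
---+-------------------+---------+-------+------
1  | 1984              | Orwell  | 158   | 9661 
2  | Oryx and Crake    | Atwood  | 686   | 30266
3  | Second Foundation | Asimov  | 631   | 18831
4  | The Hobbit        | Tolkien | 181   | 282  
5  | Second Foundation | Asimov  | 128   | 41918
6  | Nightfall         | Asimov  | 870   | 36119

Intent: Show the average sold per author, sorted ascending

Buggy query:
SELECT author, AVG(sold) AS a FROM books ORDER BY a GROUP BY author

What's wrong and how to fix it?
Bug: GROUP BY must precede ORDER BY

Fix: Reorder: SELECT … FROM … GROUP BY … ORDER BY …

Corrected query:
SELECT author, AVG(sold) AS a FROM books GROUP BY author ORDER BY a

Result:
author  | a           
--------+-------------
Tolkien | 282         
Orwell  | 9661        
Atwood  | 30266       
Asimov  | 32289.333333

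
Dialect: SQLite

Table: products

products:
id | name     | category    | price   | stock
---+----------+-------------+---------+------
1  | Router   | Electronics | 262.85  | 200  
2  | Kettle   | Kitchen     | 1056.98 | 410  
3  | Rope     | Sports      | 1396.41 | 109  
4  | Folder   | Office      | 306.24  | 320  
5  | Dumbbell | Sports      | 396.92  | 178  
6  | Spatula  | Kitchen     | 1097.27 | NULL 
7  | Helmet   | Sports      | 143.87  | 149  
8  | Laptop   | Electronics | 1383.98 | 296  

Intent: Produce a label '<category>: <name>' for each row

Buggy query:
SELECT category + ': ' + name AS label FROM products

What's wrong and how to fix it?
Bug: SQLite uses || for string concatenation; + coerces text to numbers (yielding 0)

Fix: Replace + with || to concatenate text

Corrected query:
SELECT category || ': ' || name AS label FROM products

Result:
label              
-------------------
Electronics: Router
Kitchen: Kettle    
Sports: Rope       
Office: Folder     
Sports: Dumbbell   
Kitchen: Spatula   
Sports: Helmet     
Electronics: Laptop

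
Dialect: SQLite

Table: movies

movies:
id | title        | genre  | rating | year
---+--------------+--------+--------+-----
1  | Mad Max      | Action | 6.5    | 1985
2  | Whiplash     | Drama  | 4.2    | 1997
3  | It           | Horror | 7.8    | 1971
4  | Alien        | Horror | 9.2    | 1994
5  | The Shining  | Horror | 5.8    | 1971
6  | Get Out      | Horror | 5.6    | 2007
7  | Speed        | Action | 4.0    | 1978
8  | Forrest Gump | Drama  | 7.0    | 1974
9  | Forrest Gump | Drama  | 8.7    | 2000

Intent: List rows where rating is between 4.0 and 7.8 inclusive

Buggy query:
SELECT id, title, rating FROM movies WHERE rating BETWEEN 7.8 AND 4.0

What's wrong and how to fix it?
Bug: The bounds are reversed; BETWEEN a AND b requires a <= b to match anything

Fix: Swap the bounds so the smaller value comes first

Corrected query:
SELECT id, title, rating FROM movies WHERE rating BETWEEN 4.0 AND 7.8

Result:
id | title        | rating
---+--------------+-------
1  | Mad Max      | 6.5   
2  | Whiplash     | 4.2   
3  | It           | 7.8   
5  | The Shining  | 5.8   
6  | Get Out      | 5.6   
7  | Speed        | 4     
8  | Forrest Gump | 7     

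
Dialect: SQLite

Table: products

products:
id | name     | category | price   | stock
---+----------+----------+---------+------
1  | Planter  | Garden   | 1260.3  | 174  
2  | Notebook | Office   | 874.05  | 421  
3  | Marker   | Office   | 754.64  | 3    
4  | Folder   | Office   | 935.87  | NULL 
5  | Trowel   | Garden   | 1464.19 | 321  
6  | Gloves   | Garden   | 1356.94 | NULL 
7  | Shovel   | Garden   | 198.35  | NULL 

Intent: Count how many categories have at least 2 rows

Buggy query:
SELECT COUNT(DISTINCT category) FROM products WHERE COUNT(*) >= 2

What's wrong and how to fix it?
Bug: WHERE filters individual rows, not groups, so a group-level COUNT is invalid there

Fix: Group first with HAVING COUNT(*) >= 2, then COUNT the resulting groups

Corrected query:
SELECT COUNT(*) FROM (SELECT category FROM products GROUP BY category HAVING COUNT(*) >= 2)

Result:
COUNT(*)
--------
2       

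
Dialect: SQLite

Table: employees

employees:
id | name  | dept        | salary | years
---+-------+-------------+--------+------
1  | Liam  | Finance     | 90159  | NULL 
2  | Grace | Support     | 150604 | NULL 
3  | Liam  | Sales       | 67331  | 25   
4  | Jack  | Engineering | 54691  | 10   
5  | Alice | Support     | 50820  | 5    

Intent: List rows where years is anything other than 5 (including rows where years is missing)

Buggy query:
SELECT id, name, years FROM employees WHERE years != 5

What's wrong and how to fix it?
Bug: 'years != 5' is unknown when years is NULL, so NULL rows are silently excluded

Fix: Handle NULL separately with IS NULL alongside the inequality

Corrected query:
SELECT id, name, years FROM employees WHERE years != 5 OR years IS NULL

Result:
id | name  | years
---+-------+------
1  | Liam  | NULL 
2  | Grace | NULL 
3  | Liam  | 25   
4  | Jack  | 10   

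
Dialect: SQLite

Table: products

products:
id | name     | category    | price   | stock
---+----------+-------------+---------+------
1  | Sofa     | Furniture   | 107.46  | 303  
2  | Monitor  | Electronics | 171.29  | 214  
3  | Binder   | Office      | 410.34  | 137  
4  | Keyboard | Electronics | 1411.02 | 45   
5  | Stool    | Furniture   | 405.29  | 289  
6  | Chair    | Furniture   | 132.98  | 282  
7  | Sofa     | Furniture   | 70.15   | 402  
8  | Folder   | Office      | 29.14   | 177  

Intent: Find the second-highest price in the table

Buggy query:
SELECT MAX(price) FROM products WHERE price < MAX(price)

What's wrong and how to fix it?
Bug: The inner MAX is an aggregate inside WHERE, which is not allowed

Fix: Put the inner MAX in a scalar subquery

Corrected query:
SELECT MAX(price) FROM products WHERE price < (SELECT MAX(price) FROM products)

Result:
MAX(price)
----------
410.34    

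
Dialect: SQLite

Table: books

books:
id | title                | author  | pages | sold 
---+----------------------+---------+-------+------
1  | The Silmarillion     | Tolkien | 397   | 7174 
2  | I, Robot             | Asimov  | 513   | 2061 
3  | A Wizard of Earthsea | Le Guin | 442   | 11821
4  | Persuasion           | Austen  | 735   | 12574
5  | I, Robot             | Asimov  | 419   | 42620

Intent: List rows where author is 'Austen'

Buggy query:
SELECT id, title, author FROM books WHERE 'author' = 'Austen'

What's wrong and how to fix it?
Bug: 'author' in single quotes is a string literal, not the column; the comparison is literal-vs-literal and never true

Fix: Remove the quotes around the column name (or use double quotes for an identifier)

Corrected query:
SELECT id, title, author FROM books WHERE author = 'Austen'

Result:
id | title      | author
---+------------+-------
4  | Persuasion | Austen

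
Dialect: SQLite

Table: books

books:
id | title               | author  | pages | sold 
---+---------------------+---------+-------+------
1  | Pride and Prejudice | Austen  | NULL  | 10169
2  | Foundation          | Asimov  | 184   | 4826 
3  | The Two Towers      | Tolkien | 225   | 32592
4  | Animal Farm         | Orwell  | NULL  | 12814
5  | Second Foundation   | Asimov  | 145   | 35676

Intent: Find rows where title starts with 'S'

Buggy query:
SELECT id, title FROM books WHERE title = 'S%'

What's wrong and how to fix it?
Bug: '=' compares the literal string including the % character; pattern matching needs LIKE

Fix: Use LIKE for wildcard pattern matching

Corrected query:
SELECT id, title FROM books WHERE title LIKE 'S%'

Result:
id | title            
---+------------------
5  | Second Foundation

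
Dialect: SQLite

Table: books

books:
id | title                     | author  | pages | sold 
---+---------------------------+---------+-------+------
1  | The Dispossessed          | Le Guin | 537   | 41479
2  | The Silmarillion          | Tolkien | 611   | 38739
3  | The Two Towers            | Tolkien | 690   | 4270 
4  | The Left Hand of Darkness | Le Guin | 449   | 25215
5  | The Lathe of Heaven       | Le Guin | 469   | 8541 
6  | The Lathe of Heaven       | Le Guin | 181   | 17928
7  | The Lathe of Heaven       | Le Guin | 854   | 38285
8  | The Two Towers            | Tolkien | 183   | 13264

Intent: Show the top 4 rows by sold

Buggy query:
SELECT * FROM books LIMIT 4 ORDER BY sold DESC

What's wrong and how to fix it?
Bug: LIMIT must come after ORDER BY

Fix: Sort with ORDER BY, then apply LIMIT

Corrected query:
SELECT * FROM books ORDER BY sold DESC LIMIT 4

Result:
id | title                     | author  | pages | sold 
---+---------------------------+---------+-------+------
1  | The Dispossessed          | Le Guin | 537   | 41479
2  | The Silmarillion          | Tolkien | 611   | 38739
7  | The Lathe of Heaven       | Le Guin | 854   | 38285
4  | The Left Hand of Darkness | Le Guin | 449   | 25215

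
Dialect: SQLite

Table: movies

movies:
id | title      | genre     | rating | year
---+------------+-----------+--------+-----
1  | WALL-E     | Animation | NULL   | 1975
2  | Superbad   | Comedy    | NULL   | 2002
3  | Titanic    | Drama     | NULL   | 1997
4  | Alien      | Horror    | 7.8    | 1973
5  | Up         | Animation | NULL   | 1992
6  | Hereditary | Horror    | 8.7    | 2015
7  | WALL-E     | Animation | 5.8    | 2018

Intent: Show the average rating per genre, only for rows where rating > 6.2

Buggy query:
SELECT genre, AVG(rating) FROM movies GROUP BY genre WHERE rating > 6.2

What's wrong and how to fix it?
Bug: WHERE cannot follow GROUP BY

Fix: Place WHERE between FROM and GROUP BY

Corrected query:
SELECT genre, AVG(rating) FROM movies WHERE rating > 6.2 GROUP BY genre

Result:
genre  | AVG(rating)
-------+------------
Horror | 8.25       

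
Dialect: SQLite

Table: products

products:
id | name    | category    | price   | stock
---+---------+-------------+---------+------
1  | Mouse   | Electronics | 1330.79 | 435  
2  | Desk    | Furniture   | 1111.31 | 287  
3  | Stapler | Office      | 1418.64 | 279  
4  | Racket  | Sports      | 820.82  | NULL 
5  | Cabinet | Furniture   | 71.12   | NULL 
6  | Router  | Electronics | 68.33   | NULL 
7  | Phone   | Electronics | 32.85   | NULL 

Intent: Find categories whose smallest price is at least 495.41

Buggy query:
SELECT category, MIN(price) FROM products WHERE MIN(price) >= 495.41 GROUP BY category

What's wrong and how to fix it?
Bug: MIN() in WHERE is a misuse of aggregate

Fix: Use HAVING for the per-group MIN condition

Corrected query:
SELECT category, MIN(price) FROM products GROUP BY category HAVING MIN(price) >= 495.41

Result:
category | MIN(price)
---------+-----------
Office   | 1418.64   
Sports   | 820.82    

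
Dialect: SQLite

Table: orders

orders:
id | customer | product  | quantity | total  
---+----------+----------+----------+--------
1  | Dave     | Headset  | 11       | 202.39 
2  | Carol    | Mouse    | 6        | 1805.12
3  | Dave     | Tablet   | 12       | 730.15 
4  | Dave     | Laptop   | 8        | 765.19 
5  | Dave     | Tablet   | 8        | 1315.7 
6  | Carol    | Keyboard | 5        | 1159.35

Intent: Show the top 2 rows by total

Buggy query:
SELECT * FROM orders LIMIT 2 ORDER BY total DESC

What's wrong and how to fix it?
Bug: LIMIT must come after ORDER BY

Fix: Sort with ORDER BY, then apply LIMIT

Corrected query:
SELECT * FROM orders ORDER BY total DESC LIMIT 2

Result:
id | customer | product | quantity | total  
---+----------+---------+----------+--------
2  | Carol    | Mouse   | 6        | 1805.12
5  | Dave     | Tablet  | 8        | 1315.7 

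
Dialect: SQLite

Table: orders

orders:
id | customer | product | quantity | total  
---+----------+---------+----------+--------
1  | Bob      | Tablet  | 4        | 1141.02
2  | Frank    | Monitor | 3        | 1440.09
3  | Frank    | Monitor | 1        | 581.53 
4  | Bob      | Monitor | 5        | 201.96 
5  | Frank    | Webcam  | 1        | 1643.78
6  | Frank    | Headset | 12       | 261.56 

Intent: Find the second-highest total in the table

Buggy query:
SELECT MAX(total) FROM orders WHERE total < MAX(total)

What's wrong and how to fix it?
Bug: MAX(total) on the right of the comparison is an aggregate-in-WHERE error

Fix: Compute the overall MAX in a subquery, then take MAX of rows below it

Corrected query:
SELECT MAX(total) FROM orders WHERE total < (SELECT MAX(total) FROM orders)

Result:
MAX(total)
----------
1440.09   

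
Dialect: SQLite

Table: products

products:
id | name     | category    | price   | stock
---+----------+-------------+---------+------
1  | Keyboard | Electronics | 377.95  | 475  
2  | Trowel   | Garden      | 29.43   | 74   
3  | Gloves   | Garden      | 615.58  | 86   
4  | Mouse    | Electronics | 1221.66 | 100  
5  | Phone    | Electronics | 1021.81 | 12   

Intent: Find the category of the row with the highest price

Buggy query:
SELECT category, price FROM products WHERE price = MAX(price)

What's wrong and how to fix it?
Bug: MAX(price) is an aggregate and cannot be used directly in WHERE

Fix: Use a subquery: WHERE price = (SELECT MAX(price) FROM products)

Corrected query:
SELECT category, price FROM products WHERE price = (SELECT MAX(price) FROM products)

Result:
category    | price  
------------+--------
Electronics | 1221.66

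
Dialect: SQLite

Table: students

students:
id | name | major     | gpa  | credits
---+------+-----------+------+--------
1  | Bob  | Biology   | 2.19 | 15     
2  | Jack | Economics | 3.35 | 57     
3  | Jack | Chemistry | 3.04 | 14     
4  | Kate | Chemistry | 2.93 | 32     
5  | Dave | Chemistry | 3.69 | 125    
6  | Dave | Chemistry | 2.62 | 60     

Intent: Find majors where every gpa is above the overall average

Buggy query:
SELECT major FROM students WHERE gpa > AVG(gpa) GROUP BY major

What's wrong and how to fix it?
Bug: AVG() is an aggregate; it can't sit directly in WHERE

Fix: Compute the overall average in a scalar subquery and compare each group's MIN against it in HAVING

Corrected query:
SELECT major FROM students GROUP BY major HAVING MIN(gpa) > (SELECT AVG(gpa) FROM students)

Result:
major    
---------
Economics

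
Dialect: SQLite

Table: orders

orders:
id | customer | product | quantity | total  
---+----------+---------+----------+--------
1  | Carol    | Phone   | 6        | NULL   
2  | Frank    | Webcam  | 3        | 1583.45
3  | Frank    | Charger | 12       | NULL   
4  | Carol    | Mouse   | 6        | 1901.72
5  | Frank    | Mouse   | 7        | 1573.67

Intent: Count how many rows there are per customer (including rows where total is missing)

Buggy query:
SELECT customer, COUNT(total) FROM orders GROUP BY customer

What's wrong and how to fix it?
Bug: COUNT(total) skips NULLs, so groups with missing total are undercounted

Fix: Replace COUNT(total) with COUNT(*)

Corrected query:
SELECT customer, COUNT(*) FROM orders GROUP BY customer

Result:
customer | COUNT(*)
---------+---------
Carol    | 2       
Frank    | 3       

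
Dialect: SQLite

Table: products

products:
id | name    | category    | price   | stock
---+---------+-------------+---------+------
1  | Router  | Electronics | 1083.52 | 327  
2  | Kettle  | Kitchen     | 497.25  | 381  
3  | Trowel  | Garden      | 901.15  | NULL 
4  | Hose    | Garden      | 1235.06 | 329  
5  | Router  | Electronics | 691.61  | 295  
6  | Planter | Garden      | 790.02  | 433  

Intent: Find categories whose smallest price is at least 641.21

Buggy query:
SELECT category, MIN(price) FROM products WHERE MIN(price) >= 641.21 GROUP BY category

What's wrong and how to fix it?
Bug: MIN() in WHERE is a misuse of aggregate

Fix: Replace WHERE with HAVING after the GROUP BY

Corrected query:
SELECT category, MIN(price) FROM products GROUP BY category HAVING MIN(price) >= 641.21

Result:
category    | MIN(price)
------------+-----------
Electronics | 691.61    
Garden      | 790.02    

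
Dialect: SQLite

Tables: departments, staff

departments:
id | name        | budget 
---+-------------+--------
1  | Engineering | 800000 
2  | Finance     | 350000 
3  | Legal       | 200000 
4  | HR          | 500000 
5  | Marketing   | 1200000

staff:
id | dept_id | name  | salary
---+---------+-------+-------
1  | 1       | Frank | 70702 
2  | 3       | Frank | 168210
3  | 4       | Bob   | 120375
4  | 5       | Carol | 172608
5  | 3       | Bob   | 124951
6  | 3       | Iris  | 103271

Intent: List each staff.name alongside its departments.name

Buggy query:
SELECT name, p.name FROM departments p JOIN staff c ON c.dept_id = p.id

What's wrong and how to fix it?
Bug: Both tables have a 'name' column; the unqualified reference is ambiguous

Fix: Prefix ambiguous columns with the table alias

Corrected query:
SELECT c.name, p.name FROM departments p JOIN staff c ON c.dept_id = p.id

Result:
name  | name       
------+------------
Frank | Engineering
Frank | Legal      
Bob   | HR         
Carol | Marketing  
Bob   | Legal      
Iris  | Legal      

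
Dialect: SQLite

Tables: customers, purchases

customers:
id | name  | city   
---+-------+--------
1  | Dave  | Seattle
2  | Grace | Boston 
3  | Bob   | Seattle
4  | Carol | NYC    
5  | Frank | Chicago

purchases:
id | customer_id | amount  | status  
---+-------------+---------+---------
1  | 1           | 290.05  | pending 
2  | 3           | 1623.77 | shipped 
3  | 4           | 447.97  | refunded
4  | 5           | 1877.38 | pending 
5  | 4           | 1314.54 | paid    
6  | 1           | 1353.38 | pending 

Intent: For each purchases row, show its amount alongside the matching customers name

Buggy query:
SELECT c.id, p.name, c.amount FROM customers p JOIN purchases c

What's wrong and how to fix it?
Bug: JOIN with no ON clause produces a cartesian product; every purchases row pairs with every customers row

Fix: Add ON c.customer_id = p.id to the JOIN

Corrected query:
SELECT c.id, p.name, c.amount FROM customers p JOIN purchases c ON c.customer_id = p.id

Result:
id | name  | amount 
---+-------+--------
1  | Dave  | 290.05 
2  | Bob   | 1623.77
3  | Carol | 447.97 
4  | Frank | 1877.38
5  | Carol | 1314.54
6  | Dave  | 1353.38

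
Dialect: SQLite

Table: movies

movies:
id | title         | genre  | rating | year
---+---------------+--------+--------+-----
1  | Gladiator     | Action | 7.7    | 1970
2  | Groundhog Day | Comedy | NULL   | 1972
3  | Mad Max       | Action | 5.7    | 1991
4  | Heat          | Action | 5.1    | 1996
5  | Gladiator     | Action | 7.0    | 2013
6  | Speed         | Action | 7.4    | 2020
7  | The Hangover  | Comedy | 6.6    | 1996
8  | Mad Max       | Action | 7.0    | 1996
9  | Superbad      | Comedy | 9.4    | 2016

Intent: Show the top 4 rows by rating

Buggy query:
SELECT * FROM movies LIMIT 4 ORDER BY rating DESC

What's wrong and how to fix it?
Bug: ORDER BY cannot follow LIMIT; LIMIT is the final clause

Fix: Sort with ORDER BY, then apply LIMIT

Corrected query:
SELECT * FROM movies ORDER BY rating DESC LIMIT 4

Result:
id | title     | genre  | rating | year
---+-----------+--------+--------+-----
9  | Superbad  | Comedy | 9.4    | 2016
1  | Gladiator | Action | 7.7    | 1970
6  | Speed     | Action | 7.4    | 2020
5  | Gladiator | Action | 7      | 2013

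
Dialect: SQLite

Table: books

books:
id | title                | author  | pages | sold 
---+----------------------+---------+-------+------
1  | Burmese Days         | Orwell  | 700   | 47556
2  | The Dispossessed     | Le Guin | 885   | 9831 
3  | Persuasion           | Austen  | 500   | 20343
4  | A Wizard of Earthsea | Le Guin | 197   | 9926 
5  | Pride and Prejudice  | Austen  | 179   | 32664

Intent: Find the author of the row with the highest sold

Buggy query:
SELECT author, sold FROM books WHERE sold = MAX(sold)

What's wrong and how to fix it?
Bug: MAX(sold) is an aggregate and cannot be used directly in WHERE

Fix: Use a subquery: WHERE sold = (SELECT MAX(sold) FROM books)

Corrected query:
SELECT author, sold FROM books WHERE sold = (SELECT MAX(sold) FROM books)

Result:
author | sold 
-------+------
Orwell | 47556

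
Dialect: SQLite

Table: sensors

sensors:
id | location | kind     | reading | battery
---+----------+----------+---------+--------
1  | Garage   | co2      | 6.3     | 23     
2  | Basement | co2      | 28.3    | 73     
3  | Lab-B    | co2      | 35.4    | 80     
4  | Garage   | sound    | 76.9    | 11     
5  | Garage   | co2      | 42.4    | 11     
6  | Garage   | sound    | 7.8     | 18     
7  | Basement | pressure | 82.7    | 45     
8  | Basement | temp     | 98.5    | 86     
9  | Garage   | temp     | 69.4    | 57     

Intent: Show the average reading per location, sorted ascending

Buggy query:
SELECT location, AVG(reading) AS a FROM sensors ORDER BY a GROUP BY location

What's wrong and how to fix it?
Bug: ORDER BY appears before GROUP BY; SQL clause order requires GROUP BY first

Fix: Reorder: SELECT … FROM … GROUP BY … ORDER BY …

Corrected query:
SELECT location, AVG(reading) AS a FROM sensors GROUP BY location ORDER BY a

Result:
location | a        
---------+----------
Lab-B    | 35.4     
Garage   | 40.56    
Basement | 69.833333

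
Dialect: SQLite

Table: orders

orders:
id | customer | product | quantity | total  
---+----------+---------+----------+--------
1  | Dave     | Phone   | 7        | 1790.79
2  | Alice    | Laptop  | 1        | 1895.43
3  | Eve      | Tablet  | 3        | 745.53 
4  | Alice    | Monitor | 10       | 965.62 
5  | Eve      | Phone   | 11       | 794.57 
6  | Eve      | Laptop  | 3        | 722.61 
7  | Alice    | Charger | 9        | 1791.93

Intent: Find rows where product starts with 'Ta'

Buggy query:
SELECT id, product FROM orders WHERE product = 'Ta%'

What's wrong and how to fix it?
Bug: Wildcards only work with LIKE; '=' treats '%' as a literal character

Fix: Use LIKE for wildcard pattern matching

Corrected query:
SELECT id, product FROM orders WHERE product LIKE 'Ta%'

Result:
id | product
---+--------
3  | Tablet 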